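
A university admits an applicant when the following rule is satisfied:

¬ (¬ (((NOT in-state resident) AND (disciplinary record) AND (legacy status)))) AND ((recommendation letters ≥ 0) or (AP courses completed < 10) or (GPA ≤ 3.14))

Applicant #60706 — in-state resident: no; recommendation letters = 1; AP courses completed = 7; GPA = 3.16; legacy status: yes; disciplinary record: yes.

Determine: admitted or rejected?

Admitted

Atomic conditions:
  NOT in-state resident: no → true
  disciplinary record: yes → true
  legacy status: yes → true
  recommendation letters ≥ 0: 1 ≥ 0 is true
  AP courses completed < 10: 7 < 10 is true
  GPA ≤ 3.14: 3.16 ≤ 3.14 is false
Combine:
[1.1.1] true AND true AND true = true
[1.1] NOT true = false
[1] NOT false = true
[2] true OR true OR false = true
[root] true AND true = true
Overall: true → admitted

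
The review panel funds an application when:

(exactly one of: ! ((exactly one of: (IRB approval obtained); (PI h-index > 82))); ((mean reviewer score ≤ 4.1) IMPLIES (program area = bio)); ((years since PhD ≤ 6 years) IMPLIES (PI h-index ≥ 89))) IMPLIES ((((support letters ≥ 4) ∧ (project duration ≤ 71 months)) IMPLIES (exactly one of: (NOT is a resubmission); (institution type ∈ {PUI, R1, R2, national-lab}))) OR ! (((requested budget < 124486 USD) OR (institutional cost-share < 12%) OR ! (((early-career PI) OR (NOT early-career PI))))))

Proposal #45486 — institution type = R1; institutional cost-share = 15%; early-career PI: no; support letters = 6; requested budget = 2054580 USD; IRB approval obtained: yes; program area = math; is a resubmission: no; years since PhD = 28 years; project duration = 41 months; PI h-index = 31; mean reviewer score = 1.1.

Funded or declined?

Funded

Atomic conditions:
  IRB approval obtained: yes → true
  PI h-index > 82: 31 > 82 is false
  mean reviewer score ≤ 4.1: 1.1 ≤ 4.1 is true
  program area = bio: math == bio is false
  years since PhD ≤ 6 years: 28 ≤ 6 is false
  PI h-index ≥ 89: 31 ≥ 89 is false
  support letters ≥ 4: 6 ≥ 4 is true
  project duration ≤ 71 months: 41 ≤ 71 is true
  NOT is a resubmission: no → true
  institution type ∈ {PUI, R1, R2, national-lab}: R1 is in the set → true
  requested budget < 124486 USD: 2054580 < 124486 is false
  institutional cost-share < 12%: 15 < 12 is false
  early-career PI: no → false
  NOT early-career PI: no → true
Combine:
[1.1.1] exactly-one(true, false) = true
[1.1] NOT true = false
[1.2] true → false = false
[1.3] false → false (antecedent false ⇒ implication holds) = true
[1] exactly-one(false, false, true) = true
[2.1.1] true AND true = true
[2.1.2] exactly-one(true, true) = false
[2.1] true → false = false
[2.2.1.3.1] false OR true = true
[2.2.1.3] NOT true = false
[2.2.1] false OR false OR false = false
[2.2] NOT false = true
[2] false OR true = true
[root] true → true = true
Overall: true → funded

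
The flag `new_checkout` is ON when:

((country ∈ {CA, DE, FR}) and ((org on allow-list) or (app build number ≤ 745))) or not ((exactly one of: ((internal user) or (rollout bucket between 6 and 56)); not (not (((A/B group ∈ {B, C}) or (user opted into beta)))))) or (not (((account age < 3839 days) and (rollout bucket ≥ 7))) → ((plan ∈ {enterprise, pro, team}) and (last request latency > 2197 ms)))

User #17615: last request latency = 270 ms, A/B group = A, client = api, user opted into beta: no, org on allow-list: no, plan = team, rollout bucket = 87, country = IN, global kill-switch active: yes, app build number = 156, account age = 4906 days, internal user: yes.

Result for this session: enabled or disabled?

Atomic conditions:
  country ∈ {CA, DE, FR}: IN is not in the set → false
  org on allow-list: no → false
  app build number ≤ 745: 156 ≤ 745 is true
  internal user: yes → true
  rollout bucket between 6 and 56: 87 in [6, 56] is false
  A/B group ∈ {B, C}: A is not in the set → false
  user opted into beta: no → false
  account age < 3839 days: 4906 < 3839 is false
  rollout bucket ≥ 7: 87 ≥ 7 is true
  plan ∈ {enterprise, pro, team}: team is in the set → true
  last request latency > 2197 ms: 270 > 2197 is false
Combine:
[1.2] false OR true = true
[1] false AND true = false
[2.1.1] true OR false = true
[2.1.2.1.1] false OR false = false
[2.1.2.1] NOT false = true
[2.1.2] NOT true = false
[2.1] exactly-one(true, false) = true
[2] NOT true = false
[3.1.1] false AND true = false
[3.1] NOT false = true
[3.2] true AND false = false
[3] true → false = false
[root] false OR false OR false = false
Overall: false → disabled

Disabled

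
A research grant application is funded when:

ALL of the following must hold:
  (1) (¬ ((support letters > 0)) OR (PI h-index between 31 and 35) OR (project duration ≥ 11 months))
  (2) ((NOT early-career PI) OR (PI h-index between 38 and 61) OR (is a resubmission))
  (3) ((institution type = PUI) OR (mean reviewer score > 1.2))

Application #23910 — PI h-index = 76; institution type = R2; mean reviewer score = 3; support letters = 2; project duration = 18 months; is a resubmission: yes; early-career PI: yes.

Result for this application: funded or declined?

Funded

Atomic conditions:
  support letters > 0: 2 > 0 is true
  PI h-index between 31 and 35: 76 in [31, 35] is false
  project duration ≥ 11 months: 18 ≥ 11 is true
  NOT early-career PI: yes → false
  PI h-index between 38 and 61: 76 in [38, 61] is false
  is a resubmission: yes → true
  institution type = PUI: R2 == PUI is false
  mean reviewer score > 1.2: 3 > 1.2 is true
Combine:
[1.1] NOT true = false
[1] false OR false OR true = true
[2] false OR false OR true = true
[3] false OR true = true
[root] true AND true AND true = true
Overall: true → funded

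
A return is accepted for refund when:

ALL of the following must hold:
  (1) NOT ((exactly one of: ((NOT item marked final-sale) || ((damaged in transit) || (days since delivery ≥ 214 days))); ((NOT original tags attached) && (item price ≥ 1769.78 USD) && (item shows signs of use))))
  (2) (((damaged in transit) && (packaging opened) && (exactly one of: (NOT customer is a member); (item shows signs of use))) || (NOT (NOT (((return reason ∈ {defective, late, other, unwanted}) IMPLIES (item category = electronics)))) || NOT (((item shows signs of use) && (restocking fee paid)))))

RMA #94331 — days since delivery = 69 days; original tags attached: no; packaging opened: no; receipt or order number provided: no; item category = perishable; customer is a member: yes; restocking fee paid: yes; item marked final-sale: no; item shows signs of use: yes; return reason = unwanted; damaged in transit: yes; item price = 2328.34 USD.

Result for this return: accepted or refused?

Atomic conditions:
  NOT item marked final-sale: no → true
  damaged in transit: yes → true
  days since delivery ≥ 214 days: 69 ≥ 214 is false
  NOT original tags attached: no → true
  item price ≥ 1769.78 USD: 2328.34 ≥ 1769.78 is true
  item shows signs of use: yes → true
  packaging opened: no → false
  NOT customer is a member: yes → false
  return reason ∈ {defective, late, other, unwanted}: unwanted is in the set → true
  item category = electronics: perishable == electronics is false
  restocking fee paid: yes → true
Combine:
[1.1.1.2] true OR false = true
[1.1.1] true OR true = true
[1.1.2] true AND true AND true = true
[1.1] exactly-one(true, true) = false
[1] NOT false = true
[2.1.3] exactly-one(false, true) = true
[2.1] true AND false AND true = false
[2.2.1.1.1] true → false = false
[2.2.1.1] NOT false = true
[2.2.1] NOT true = false
[2.2.2.1] true AND true = true
[2.2.2] NOT true = false
[2.2] false OR false = false
[2] false OR false = false
[root] true AND false = false
Overall: false → refused

Refused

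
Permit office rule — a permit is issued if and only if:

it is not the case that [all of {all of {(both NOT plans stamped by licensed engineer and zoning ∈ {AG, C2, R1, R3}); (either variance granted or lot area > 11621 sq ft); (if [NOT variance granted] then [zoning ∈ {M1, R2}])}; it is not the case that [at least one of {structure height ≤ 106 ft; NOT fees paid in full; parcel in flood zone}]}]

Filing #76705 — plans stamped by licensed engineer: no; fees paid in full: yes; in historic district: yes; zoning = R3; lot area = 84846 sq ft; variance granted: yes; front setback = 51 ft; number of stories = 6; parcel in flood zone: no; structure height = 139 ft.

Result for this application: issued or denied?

Denied

Atomic conditions:
  NOT plans stamped by licensed engineer: no → true
  zoning ∈ {AG, C2, R1, R3}: R3 is in the set → true
  variance granted: yes → true
  lot area > 11621 sq ft: 84846 > 11621 is true
  NOT variance granted: yes → false
  zoning ∈ {M1, R2}: R3 is not in the set → false
  structure height ≤ 106 ft: 139 ≤ 106 is false
  NOT fees paid in full: yes → false
  parcel in flood zone: no → false
Combine:
[1.1.1] true AND true = true
[1.1.2] true OR true = true
[1.1.3] false → false (antecedent false ⇒ implication holds) = true
[1.1] true AND true AND true = true
[1.2.1] false OR false OR false = false
[1.2] NOT false = true
[1] true AND true = true
[root] NOT true = false
Overall: false → denied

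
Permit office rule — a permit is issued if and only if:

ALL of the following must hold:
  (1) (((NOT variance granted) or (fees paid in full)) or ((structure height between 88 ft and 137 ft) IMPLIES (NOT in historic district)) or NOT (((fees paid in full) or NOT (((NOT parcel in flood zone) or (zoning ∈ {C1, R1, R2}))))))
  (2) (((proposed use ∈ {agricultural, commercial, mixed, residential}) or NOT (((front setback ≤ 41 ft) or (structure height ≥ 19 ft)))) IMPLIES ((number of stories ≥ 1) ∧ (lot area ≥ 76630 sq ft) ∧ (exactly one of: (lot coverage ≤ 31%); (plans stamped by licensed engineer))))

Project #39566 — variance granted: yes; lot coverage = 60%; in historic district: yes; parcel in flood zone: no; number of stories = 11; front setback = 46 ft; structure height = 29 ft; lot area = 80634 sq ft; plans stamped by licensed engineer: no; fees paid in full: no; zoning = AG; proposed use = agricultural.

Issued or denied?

Atomic conditions:
  NOT variance granted: yes → false
  fees paid in full: no → false
  structure height between 88 ft and 137 ft: 29 in [88, 137] is false
  NOT in historic district: yes → false
  NOT parcel in flood zone: no → true
  zoning ∈ {C1, R1, R2}: AG is not in the set → false
  proposed use ∈ {agricultural, commercial, mixed, residential}: agricultural is in the set → true
  front setback ≤ 41 ft: 46 ≤ 41 is false
  structure height ≥ 19 ft: 29 ≥ 19 is true
  number of stories ≥ 1: 11 ≥ 1 is true
  lot area ≥ 76630 sq ft: 80634 ≥ 76630 is true
  lot coverage ≤ 31%: 60 ≤ 31 is false
  plans stamped by licensed engineer: no → false
Combine:
[1.1] false OR false = false
[1.2] false → false (antecedent false ⇒ implication holds) = true
[1.3.1.2.1] true OR false = true
[1.3.1.2] NOT true = false
[1.3.1] false OR false = false
[1.3] NOT false = true
[1] false OR true OR true = true
[2.1.2.1] false OR true = true
[2.1.2] NOT true = false
[2.1] true OR false = true
[2.2.3] exactly-one(false, false) = false
[2.2] true AND true AND false = false
[2] true → false = false
[root] true AND false = false
Overall: false → denied

Denied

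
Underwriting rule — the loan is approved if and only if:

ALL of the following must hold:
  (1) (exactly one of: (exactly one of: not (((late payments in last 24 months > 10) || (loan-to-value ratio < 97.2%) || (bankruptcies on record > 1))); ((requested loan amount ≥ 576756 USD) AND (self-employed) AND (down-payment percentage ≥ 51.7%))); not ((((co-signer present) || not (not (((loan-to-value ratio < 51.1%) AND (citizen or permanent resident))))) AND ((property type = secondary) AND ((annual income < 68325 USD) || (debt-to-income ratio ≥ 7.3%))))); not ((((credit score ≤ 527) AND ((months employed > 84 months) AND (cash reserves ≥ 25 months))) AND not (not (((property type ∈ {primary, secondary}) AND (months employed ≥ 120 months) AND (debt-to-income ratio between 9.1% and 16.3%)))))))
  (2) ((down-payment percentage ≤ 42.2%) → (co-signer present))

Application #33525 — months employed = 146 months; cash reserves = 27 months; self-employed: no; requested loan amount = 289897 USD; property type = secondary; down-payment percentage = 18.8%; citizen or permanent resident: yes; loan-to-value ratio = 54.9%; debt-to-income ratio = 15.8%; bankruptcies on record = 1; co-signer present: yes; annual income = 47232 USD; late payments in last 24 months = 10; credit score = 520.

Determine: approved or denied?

Denied

Atomic conditions:
  late payments in last 24 months > 10: 10 > 10 is false
  loan-to-value ratio < 97.2%: 54.9 < 97.2 is true
  bankruptcies on record > 1: 1 > 1 is false
  requested loan amount ≥ 576756 USD: 289897 ≥ 576756 is false
  self-employed: no → false
  down-payment percentage ≥ 51.7%: 18.8 ≥ 51.7 is false
  co-signer present: yes → true
  loan-to-value ratio < 51.1%: 54.9 < 51.1 is false
  citizen or permanent resident: yes → true
  property type = secondary: secondary == secondary is true
  annual income < 68325 USD: 47232 < 68325 is true
  debt-to-income ratio ≥ 7.3%: 15.8 ≥ 7.3 is true
  credit score ≤ 527: 520 ≤ 527 is true
  months employed > 84 months: 146 > 84 is true
  cash reserves ≥ 25 months: 27 ≥ 25 is true
  property type ∈ {primary, secondary}: secondary is in the set → true
  months employed ≥ 120 months: 146 ≥ 120 is true
  debt-to-income ratio between 9.1% and 16.3%: 15.8 in [9.1, 16.3] is true
  down-payment percentage ≤ 42.2%: 18.8 ≤ 42.2 is true
Combine:
[1.1.1.1] false OR true OR false = true
[1.1.1] NOT true = false
[1.1.2] false AND false AND false = false
[1.1] exactly-one(false, false) = false
[1.2.1.1.2.1.1] false AND true = false
[1.2.1.1.2.1] NOT false = true
[1.2.1.1.2] NOT true = false
[1.2.1.1] true OR false = true
[1.2.1.2.2] true OR true = true
[1.2.1.2] true AND true = true
[1.2.1] true AND true = true
[1.2] NOT true = false
[1.3.1.1.2] true AND true = true
[1.3.1.1] true AND true = true
[1.3.1.2.1.1] true AND true AND true = true
[1.3.1.2.1] NOT true = false
[1.3.1.2] NOT false = true
[1.3.1] true AND true = true
[1.3] NOT true = false
[1] exactly-one(false, false, false) = false
[2] true → true = true
[root] false AND true = false
Overall: false → denied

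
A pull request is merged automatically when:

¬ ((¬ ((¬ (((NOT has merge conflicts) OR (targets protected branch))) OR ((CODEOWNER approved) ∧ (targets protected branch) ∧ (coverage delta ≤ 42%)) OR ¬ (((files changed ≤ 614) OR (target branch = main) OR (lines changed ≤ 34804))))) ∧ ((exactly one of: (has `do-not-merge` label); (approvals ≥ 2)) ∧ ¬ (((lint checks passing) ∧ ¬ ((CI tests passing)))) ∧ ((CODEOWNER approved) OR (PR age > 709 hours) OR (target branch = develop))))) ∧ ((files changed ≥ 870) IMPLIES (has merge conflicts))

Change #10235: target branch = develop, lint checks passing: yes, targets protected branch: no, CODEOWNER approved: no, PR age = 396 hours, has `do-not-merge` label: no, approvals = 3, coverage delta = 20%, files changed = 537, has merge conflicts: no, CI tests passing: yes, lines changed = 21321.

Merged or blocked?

Atomic conditions:
  NOT has merge conflicts: no → true
  targets protected branch: no → false
  CODEOWNER approved: no → false
  coverage delta ≤ 42%: 20 ≤ 42 is true
  files changed ≤ 614: 537 ≤ 614 is true
  target branch = main: develop == main is false
  lines changed ≤ 34804: 21321 ≤ 34804 is true
  has `do-not-merge` label: no → false
  approvals ≥ 2: 3 ≥ 2 is true
  lint checks passing: yes → true
  CI tests passing: yes → true
  PR age > 709 hours: 396 > 709 is false
  target branch = develop: develop == develop is true
  files changed ≥ 870: 537 ≥ 870 is false
  has merge conflicts: no → false
Combine:
[1.1.1.1.1.1] true OR false = true
[1.1.1.1.1] NOT true = false
[1.1.1.1.2] false AND false AND true = false
[1.1.1.1.3.1] true OR false OR true = true
[1.1.1.1.3] NOT true = false
[1.1.1.1] false OR false OR false = false
[1.1.1] NOT false = true
[1.1.2.1] exactly-one(false, true) = true
[1.1.2.2.1.2] NOT true = false
[1.1.2.2.1] true AND false = false
[1.1.2.2] NOT false = true
[1.1.2.3] false OR false OR true = true
[1.1.2] true AND true AND true = true
[1.1] true AND true = true
[1] NOT true = false
[2] false → false (antecedent false ⇒ implication holds) = true
[root] false AND true = false
Overall: false → blocked

Blocked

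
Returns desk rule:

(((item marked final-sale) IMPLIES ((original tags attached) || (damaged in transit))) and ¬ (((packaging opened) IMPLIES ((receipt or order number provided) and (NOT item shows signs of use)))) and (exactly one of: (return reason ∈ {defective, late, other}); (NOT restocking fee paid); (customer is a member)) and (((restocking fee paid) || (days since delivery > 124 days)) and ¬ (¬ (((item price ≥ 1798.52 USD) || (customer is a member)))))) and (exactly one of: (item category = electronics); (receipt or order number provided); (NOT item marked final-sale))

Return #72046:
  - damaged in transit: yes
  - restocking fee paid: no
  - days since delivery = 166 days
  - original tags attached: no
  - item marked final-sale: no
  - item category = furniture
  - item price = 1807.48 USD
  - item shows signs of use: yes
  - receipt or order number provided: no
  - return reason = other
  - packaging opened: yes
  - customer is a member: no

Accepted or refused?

Refused

Atomic conditions:
  item marked final-sale: no → false
  original tags attached: no → false
  damaged in transit: yes → true
  packaging opened: yes → true
  receipt or order number provided: no → false
  NOT item shows signs of use: yes → false
  return reason ∈ {defective, late, other}: other is in the set → true
  NOT restocking fee paid: no → true
  customer is a member: no → false
  restocking fee paid: no → false
  days since delivery > 124 days: 166 > 124 is true
  item price ≥ 1798.52 USD: 1807.48 ≥ 1798.52 is true
  item category = electronics: furniture == electronics is false
  NOT item marked final-sale: no → true
Combine:
[1.1.2] false OR true = true
[1.1] false → true (antecedent false ⇒ implication holds) = true
[1.2.1.2] false AND false = false
[1.2.1] true → false = false
[1.2] NOT false = true
[1.3] exactly-one(true, true, false) = false
[1.4.1] false OR true = true
[1.4.2.1.1] true OR false = true
[1.4.2.1] NOT true = false
[1.4.2] NOT false = true
[1.4] true AND true = true
[1] true AND true AND false AND true = false
[2] exactly-one(false, false, true) = true
[root] false AND true = false
Overall: false → refused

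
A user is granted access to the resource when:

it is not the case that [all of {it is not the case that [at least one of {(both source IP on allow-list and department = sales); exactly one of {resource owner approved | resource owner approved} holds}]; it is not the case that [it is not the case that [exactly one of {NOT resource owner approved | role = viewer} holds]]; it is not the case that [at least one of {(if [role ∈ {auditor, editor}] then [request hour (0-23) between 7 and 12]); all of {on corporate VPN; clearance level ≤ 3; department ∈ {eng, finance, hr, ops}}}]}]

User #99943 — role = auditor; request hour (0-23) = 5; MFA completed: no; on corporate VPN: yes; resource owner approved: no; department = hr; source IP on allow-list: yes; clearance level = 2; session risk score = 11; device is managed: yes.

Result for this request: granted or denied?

Atomic conditions:
  source IP on allow-list: yes → true
  department = sales: hr == sales is false
  resource owner approved: no → false
  NOT resource owner approved: no → true
  role = viewer: auditor == viewer is false
  role ∈ {auditor, editor}: auditor is in the set → true
  request hour (0-23) between 7 and 12: 5 in [7, 12] is false
  on corporate VPN: yes → true
  clearance level ≤ 3: 2 ≤ 3 is true
  department ∈ {eng, finance, hr, ops}: hr is in the set → true
Combine:
[1.1.1.1] true AND false = false
[1.1.1.2] exactly-one(false, false) = false
[1.1.1] false OR false = false
[1.1] NOT false = true
[1.2.1.1] exactly-one(true, false) = true
[1.2.1] NOT true = false
[1.2] NOT false = true
[1.3.1.1] true → false = false
[1.3.1.2] true AND true AND true = true
[1.3.1] false OR true = true
[1.3] NOT true = false
[1] true AND true AND false = false
[root] NOT false = true
Overall: true → granted

Granted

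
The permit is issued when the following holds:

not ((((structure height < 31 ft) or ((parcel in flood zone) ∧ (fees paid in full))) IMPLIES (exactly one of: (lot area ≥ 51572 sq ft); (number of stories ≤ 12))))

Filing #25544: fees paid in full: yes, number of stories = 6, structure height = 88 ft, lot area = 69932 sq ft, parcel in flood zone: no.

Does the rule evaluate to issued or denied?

Atomic conditions:
  structure height < 31 ft: 88 < 31 is false
  parcel in flood zone: no → false
  fees paid in full: yes → true
  lot area ≥ 51572 sq ft: 69932 ≥ 51572 is true
  number of stories ≤ 12: 6 ≤ 12 is true
Combine:
[1.1.2] false AND true = false
[1.1] false OR false = false
[1.2] exactly-one(true, true) = false
[1] false → false (antecedent false ⇒ implication holds) = true
[root] NOT true = false
Overall: false → denied

Denied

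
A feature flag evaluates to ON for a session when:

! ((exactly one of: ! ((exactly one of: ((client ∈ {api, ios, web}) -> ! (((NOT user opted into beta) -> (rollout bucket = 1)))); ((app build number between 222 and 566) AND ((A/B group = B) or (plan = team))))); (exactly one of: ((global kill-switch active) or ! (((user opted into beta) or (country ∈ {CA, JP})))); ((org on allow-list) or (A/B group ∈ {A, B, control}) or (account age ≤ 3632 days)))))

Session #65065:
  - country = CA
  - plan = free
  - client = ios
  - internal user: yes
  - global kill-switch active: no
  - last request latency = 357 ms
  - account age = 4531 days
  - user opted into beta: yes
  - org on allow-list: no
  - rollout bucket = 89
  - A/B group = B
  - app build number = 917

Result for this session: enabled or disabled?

Enabled

Atomic conditions:
  client ∈ {api, ios, web}: ios is in the set → true
  NOT user opted into beta: yes → false
  rollout bucket = 1: 89 == 1 is false
  app build number between 222 and 566: 917 in [222, 566] is false
  A/B group = B: B == B is true
  plan = team: free == team is false
  global kill-switch active: no → false
  user opted into beta: yes → true
  country ∈ {CA, JP}: CA is in the set → true
  org on allow-list: no → false
  A/B group ∈ {A, B, control}: B is in the set → true
  account age ≤ 3632 days: 4531 ≤ 3632 is false
Combine:
[1.1.1.1.2.1] false → false (antecedent false ⇒ implication holds) = true
[1.1.1.1.2] NOT true = false
[1.1.1.1] true → false = false
[1.1.1.2.2] true OR false = true
[1.1.1.2] false AND true = false
[1.1.1] exactly-one(false, false) = false
[1.1] NOT false = true
[1.2.1.2.1] true OR true = true
[1.2.1.2] NOT true = false
[1.2.1] false OR false = false
[1.2.2] false OR true OR false = true
[1.2] exactly-one(false, true) = true
[1] exactly-one(true, true) = false
[root] NOT false = true
Overall: true → enabled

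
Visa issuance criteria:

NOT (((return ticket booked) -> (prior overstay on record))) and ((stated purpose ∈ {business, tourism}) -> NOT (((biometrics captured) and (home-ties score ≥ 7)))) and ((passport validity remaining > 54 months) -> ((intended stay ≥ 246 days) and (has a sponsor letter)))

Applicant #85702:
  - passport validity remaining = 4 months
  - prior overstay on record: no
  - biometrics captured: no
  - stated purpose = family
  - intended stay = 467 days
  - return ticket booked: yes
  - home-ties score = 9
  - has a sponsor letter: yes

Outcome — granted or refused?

Granted

Atomic conditions:
  return ticket booked: yes → true
  prior overstay on record: no → false
  stated purpose ∈ {business, tourism}: family is not in the set → false
  biometrics captured: no → false
  home-ties score ≥ 7: 9 ≥ 7 is true
  passport validity remaining > 54 months: 4 > 54 is false
  intended stay ≥ 246 days: 467 ≥ 246 is true
  has a sponsor letter: yes → true
Combine:
[1.1] true → false = false
[1] NOT false = true
[2.2.1] false AND true = false
[2.2] NOT false = true
[2] false → true (antecedent false ⇒ implication holds) = true
[3.2] true AND true = true
[3] false → true (antecedent false ⇒ implication holds) = true
[root] true AND true AND true = true
Overall: true → granted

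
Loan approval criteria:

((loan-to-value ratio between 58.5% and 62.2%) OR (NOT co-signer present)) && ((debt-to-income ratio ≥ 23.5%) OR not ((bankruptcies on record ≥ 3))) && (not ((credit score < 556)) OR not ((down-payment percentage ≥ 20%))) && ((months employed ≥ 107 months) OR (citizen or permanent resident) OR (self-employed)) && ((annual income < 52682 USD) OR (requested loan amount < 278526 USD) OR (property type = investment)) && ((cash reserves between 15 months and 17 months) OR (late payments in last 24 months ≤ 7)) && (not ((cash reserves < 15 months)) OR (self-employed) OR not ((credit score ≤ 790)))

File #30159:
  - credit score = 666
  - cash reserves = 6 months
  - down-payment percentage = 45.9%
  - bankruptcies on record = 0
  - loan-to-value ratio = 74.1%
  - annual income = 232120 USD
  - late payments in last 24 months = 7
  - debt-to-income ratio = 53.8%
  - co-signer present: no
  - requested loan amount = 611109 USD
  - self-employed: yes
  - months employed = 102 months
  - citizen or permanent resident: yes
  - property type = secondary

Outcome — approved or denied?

Denied

Atomic conditions:
  loan-to-value ratio between 58.5% and 62.2%: 74.1 in [58.5, 62.2] is false
  NOT co-signer present: no → true
  debt-to-income ratio ≥ 23.5%: 53.8 ≥ 23.5 is true
  bankruptcies on record ≥ 3: 0 ≥ 3 is false
  credit score < 556: 666 < 556 is false
  down-payment percentage ≥ 20%: 45.9 ≥ 20 is true
  months employed ≥ 107 months: 102 ≥ 107 is false
  citizen or permanent resident: yes → true
  self-employed: yes → true
  annual income < 52682 USD: 232120 < 52682 is false
  requested loan amount < 278526 USD: 611109 < 278526 is false
  property type = investment: secondary == investment is false
  cash reserves between 15 months and 17 months: 6 in [15, 17] is false
  late payments in last 24 months ≤ 7: 7 ≤ 7 is true
  cash reserves < 15 months: 6 < 15 is true
  credit score ≤ 790: 666 ≤ 790 is true
Combine:
[1] false OR true = true
[2.2] NOT false = true
[2] true OR true = true
[3.1] NOT false = true
[3.2] NOT true = false
[3] true OR false = true
[4] false OR true OR true = true
[5] false OR false OR false = false
[6] false OR true = true
[7.1] NOT true = false
[7.3] NOT true = false
[7] false OR true OR false = true
[root] true AND true AND true AND true AND false AND true AND true = false
Overall: false → denied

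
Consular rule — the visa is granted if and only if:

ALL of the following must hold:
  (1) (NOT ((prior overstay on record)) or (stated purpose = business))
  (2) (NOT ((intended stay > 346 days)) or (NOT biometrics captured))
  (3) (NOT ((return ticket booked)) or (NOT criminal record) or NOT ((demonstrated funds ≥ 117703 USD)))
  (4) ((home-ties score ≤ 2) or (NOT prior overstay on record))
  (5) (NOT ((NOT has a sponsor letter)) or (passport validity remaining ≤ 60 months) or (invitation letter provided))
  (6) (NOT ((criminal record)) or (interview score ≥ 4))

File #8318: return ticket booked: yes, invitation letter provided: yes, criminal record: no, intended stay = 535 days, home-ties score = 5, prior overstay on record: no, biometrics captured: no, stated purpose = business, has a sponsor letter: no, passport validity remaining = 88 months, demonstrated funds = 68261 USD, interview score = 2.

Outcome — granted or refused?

Atomic conditions:
  prior overstay on record: no → false
  stated purpose = business: business == business is true
  intended stay > 346 days: 535 > 346 is true
  NOT biometrics captured: no → true
  return ticket booked: yes → true
  NOT criminal record: no → true
  demonstrated funds ≥ 117703 USD: 68261 ≥ 117703 is false
  home-ties score ≤ 2: 5 ≤ 2 is false
  NOT prior overstay on record: no → true
  NOT has a sponsor letter: no → true
  passport validity remaining ≤ 60 months: 88 ≤ 60 is false
  invitation letter provided: yes → true
  criminal record: no → false
  interview score ≥ 4: 2 ≥ 4 is false
Combine:
[1.1] NOT false = true
[1] true OR true = true
[2.1] NOT true = false
[2] false OR true = true
[3.1] NOT true = false
[3.3] NOT false = true
[3] false OR true OR true = true
[4] false OR true = true
[5.1] NOT true = false
[5] false OR false OR true = true
[6.1] NOT false = true
[6] true OR false = true
[root] true AND true AND true AND true AND true AND true = true
Overall: true → granted

Granted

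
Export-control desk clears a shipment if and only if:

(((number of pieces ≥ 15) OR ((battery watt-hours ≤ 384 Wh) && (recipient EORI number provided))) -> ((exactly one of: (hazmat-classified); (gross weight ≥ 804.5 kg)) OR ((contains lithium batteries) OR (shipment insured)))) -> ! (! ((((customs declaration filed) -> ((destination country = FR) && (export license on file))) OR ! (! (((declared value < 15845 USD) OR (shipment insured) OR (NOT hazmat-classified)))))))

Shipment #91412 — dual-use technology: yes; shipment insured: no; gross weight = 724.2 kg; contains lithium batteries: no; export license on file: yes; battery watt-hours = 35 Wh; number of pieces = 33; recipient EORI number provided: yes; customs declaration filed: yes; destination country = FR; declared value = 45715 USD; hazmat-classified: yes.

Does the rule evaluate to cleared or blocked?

Cleared

Atomic conditions:
  number of pieces ≥ 15: 33 ≥ 15 is true
  battery watt-hours ≤ 384 Wh: 35 ≤ 384 is true
  recipient EORI number provided: yes → true
  hazmat-classified: yes → true
  gross weight ≥ 804.5 kg: 724.2 ≥ 804.5 is false
  contains lithium batteries: no → false
  shipment insured: no → false
  customs declaration filed: yes → true
  destination country = FR: FR == FR is true
  export license on file: yes → true
  declared value < 15845 USD: 45715 < 15845 is false
  NOT hazmat-classified: yes → false
Combine:
[1.1.2] true AND true = true
[1.1] true OR true = true
[1.2.1] exactly-one(true, false) = true
[1.2.2] false OR false = false
[1.2] true OR false = true
[1] true → true = true
[2.1.1.1.2] true AND true = true
[2.1.1.1] true → true = true
[2.1.1.2.1.1] false OR false OR false = false
[2.1.1.2.1] NOT false = true
[2.1.1.2] NOT true = false
[2.1.1] true OR false = true
[2.1] NOT true = false
[2] NOT false = true
[root] true → true = true
Overall: true → cleared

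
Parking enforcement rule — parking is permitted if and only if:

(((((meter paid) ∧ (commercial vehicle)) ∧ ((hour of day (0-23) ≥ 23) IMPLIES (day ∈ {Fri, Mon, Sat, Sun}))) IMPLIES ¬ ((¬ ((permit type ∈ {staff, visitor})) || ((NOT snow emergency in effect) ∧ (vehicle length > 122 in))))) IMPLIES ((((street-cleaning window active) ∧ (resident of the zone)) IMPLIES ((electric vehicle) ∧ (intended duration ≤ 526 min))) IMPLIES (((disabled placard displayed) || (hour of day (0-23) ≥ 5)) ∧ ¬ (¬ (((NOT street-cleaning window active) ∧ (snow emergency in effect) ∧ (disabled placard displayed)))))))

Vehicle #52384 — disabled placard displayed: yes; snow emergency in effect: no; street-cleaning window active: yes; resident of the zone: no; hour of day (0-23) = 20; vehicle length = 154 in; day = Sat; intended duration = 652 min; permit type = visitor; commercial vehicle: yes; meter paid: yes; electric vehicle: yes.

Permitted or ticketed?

Permitted

Atomic conditions:
  meter paid: yes → true
  commercial vehicle: yes → true
  hour of day (0-23) ≥ 23: 20 ≥ 23 is false
  day ∈ {Fri, Mon, Sat, Sun}: Sat is in the set → true
  permit type ∈ {staff, visitor}: visitor is in the set → true
  NOT snow emergency in effect: no → true
  vehicle length > 122 in: 154 > 122 is true
  street-cleaning window active: yes → true
  resident of the zone: no → false
  electric vehicle: yes → true
  intended duration ≤ 526 min: 652 ≤ 526 is false
  disabled placard displayed: yes → true
  hour of day (0-23) ≥ 5: 20 ≥ 5 is true
  NOT street-cleaning window active: yes → false
  snow emergency in effect: no → false
Combine:
[1.1.1] true AND true = true
[1.1.2] false → true (antecedent false ⇒ implication holds) = true
[1.1] true AND true = true
[1.2.1.1] NOT true = false
[1.2.1.2] true AND true = true
[1.2.1] false OR true = true
[1.2] NOT true = false
[1] true → false = false
[2.1.1] true AND false = false
[2.1.2] true AND false = false
[2.1] false → false (antecedent false ⇒ implication holds) = true
[2.2.1] true OR true = true
[2.2.2.1.1] false AND false AND true = false
[2.2.2.1] NOT false = true
[2.2.2] NOT true = false
[2.2] true AND false = false
[2] true → false = false
[root] false → false (antecedent false ⇒ implication holds) = true
Overall: true → permitted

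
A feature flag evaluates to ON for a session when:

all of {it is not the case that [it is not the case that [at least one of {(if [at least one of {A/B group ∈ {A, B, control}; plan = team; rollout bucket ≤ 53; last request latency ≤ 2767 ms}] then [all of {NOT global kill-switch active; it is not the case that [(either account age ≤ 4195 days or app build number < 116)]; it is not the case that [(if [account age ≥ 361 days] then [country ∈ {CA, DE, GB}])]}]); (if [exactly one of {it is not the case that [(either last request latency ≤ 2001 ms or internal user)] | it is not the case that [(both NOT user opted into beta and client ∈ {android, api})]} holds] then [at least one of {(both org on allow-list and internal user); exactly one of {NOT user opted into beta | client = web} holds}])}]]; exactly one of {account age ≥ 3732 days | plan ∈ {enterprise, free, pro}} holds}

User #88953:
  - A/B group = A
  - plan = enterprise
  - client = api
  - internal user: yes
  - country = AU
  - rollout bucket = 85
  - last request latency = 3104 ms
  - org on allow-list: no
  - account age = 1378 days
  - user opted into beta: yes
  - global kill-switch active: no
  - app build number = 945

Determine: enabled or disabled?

Disabled

Atomic conditions:
  A/B group ∈ {A, B, control}: A is in the set → true
  plan = team: enterprise == team is false
  rollout bucket ≤ 53: 85 ≤ 53 is false
  last request latency ≤ 2767 ms: 3104 ≤ 2767 is false
  NOT global kill-switch active: no → true
  account age ≤ 4195 days: 1378 ≤ 4195 is true
  app build number < 116: 945 < 116 is false
  account age ≥ 361 days: 1378 ≥ 361 is true
  country ∈ {CA, DE, GB}: AU is not in the set → false
  last request latency ≤ 2001 ms: 3104 ≤ 2001 is false
  internal user: yes → true
  NOT user opted into beta: yes → false
  client ∈ {android, api}: api is in the set → true
  org on allow-list: no → false
  client = web: api == web is false
  account age ≥ 3732 days: 1378 ≥ 3732 is false
  plan ∈ {enterprise, free, pro}: enterprise is in the set → true
Combine:
[1.1.1.1.1] true OR false OR false OR false = true
[1.1.1.1.2.2.1] true OR false = true
[1.1.1.1.2.2] NOT true = false
[1.1.1.1.2.3.1] true → false = false
[1.1.1.1.2.3] NOT false = true
[1.1.1.1.2] true AND false AND true = false
[1.1.1.1] true → false = false
[1.1.1.2.1.1.1] false OR true = true
[1.1.1.2.1.1] NOT true = false
[1.1.1.2.1.2.1] false AND true = false
[1.1.1.2.1.2] NOT false = true
[1.1.1.2.1] exactly-one(false, true) = true
[1.1.1.2.2.1] false AND true = false
[1.1.1.2.2.2] exactly-one(false, false) = false
[1.1.1.2.2] false OR false = false
[1.1.1.2] true → false = false
[1.1.1] false OR false = false
[1.1] NOT false = true
[1] NOT true = false
[2] exactly-one(false, true) = true
[root] false AND true = false
Overall: false → disabled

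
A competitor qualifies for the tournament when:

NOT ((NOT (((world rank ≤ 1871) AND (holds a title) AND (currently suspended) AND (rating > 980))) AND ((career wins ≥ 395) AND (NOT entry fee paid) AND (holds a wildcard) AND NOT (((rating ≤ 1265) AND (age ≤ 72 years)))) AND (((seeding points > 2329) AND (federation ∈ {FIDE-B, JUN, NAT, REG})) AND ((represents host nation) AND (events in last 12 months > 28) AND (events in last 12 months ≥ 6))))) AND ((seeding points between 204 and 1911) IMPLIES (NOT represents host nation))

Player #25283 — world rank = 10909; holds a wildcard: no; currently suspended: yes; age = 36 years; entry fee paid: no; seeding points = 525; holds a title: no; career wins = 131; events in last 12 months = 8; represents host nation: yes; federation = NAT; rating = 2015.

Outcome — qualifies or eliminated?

Eliminated

Atomic conditions:
  world rank ≤ 1871: 10909 ≤ 1871 is false
  holds a title: no → false
  currently suspended: yes → true
  rating > 980: 2015 > 980 is true
  career wins ≥ 395: 131 ≥ 395 is false
  NOT entry fee paid: no → true
  holds a wildcard: no → false
  rating ≤ 1265: 2015 ≤ 1265 is false
  age ≤ 72 years: 36 ≤ 72 is true
  seeding points > 2329: 525 > 2329 is false
  federation ∈ {FIDE-B, JUN, NAT, REG}: NAT is in the set → true
  represents host nation: yes → true
  events in last 12 months > 28: 8 > 28 is false
  events in last 12 months ≥ 6: 8 ≥ 6 is true
  seeding points between 204 and 1911: 525 in [204, 1911] is true
  NOT represents host nation: yes → false
Combine:
[1.1.1.1] false AND false AND true AND true = false
[1.1.1] NOT false = true
[1.1.2.4.1] false AND true = false
[1.1.2.4] NOT false = true
[1.1.2] false AND true AND false AND true = false
[1.1.3.1] false AND true = false
[1.1.3.2] true AND false AND true = false
[1.1.3] false AND false = false
[1.1] true AND false AND false = false
[1] NOT false = true
[2] true → false = false
[root] true AND false = false
Overall: false → eliminated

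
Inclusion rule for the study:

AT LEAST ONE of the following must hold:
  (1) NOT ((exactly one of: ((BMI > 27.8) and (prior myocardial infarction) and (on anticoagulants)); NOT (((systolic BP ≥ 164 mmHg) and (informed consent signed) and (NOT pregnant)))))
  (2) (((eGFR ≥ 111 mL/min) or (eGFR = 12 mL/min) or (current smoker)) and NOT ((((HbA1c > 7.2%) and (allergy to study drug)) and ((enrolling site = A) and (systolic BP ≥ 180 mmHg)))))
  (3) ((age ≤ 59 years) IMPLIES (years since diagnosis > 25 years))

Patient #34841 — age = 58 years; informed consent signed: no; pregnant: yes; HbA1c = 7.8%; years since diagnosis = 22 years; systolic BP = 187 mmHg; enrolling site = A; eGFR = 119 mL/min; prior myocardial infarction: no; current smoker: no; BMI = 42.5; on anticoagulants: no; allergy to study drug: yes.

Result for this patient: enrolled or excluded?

Atomic conditions:
  BMI > 27.8: 42.5 > 27.8 is true
  prior myocardial infarction: no → false
  on anticoagulants: no → false
  systolic BP ≥ 164 mmHg: 187 ≥ 164 is true
  informed consent signed: no → false
  NOT pregnant: yes → false
  eGFR ≥ 111 mL/min: 119 ≥ 111 is true
  eGFR = 12 mL/min: 119 == 12 is false
  current smoker: no → false
  HbA1c > 7.2%: 7.8 > 7.2 is true
  allergy to study drug: yes → true
  enrolling site = A: A == A is true
  systolic BP ≥ 180 mmHg: 187 ≥ 180 is true
  age ≤ 59 years: 58 ≤ 59 is true
  years since diagnosis > 25 years: 22 > 25 is false
Combine:
[1.1.1] true AND false AND false = false
[1.1.2.1] true AND false AND false = false
[1.1.2] NOT false = true
[1.1] exactly-one(false, true) = true
[1] NOT true = false
[2.1] true OR false OR false = true
[2.2.1.1] true AND true = true
[2.2.1.2] true AND true = true
[2.2.1] true AND true = true
[2.2] NOT true = false
[2] true AND false = false
[3] true → false = false
[root] false OR false OR false = false
Overall: false → excluded

Excluded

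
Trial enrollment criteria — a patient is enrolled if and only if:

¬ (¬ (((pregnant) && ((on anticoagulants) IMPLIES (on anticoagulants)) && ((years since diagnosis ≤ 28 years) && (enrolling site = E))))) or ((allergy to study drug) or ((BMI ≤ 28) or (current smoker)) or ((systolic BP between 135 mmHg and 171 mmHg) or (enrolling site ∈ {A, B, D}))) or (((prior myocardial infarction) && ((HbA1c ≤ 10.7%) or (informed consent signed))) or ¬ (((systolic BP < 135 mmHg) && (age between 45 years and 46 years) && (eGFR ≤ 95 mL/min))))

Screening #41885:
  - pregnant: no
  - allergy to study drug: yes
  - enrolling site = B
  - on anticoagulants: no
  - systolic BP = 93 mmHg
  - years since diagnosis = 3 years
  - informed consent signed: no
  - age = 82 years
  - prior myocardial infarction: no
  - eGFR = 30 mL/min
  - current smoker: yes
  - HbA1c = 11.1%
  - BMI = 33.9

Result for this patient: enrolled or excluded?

Atomic conditions:
  pregnant: no → false
  on anticoagulants: no → false
  years since diagnosis ≤ 28 years: 3 ≤ 28 is true
  enrolling site = E: B == E is false
  allergy to study drug: yes → true
  BMI ≤ 28: 33.9 ≤ 28 is false
  current smoker: yes → true
  systolic BP between 135 mmHg and 171 mmHg: 93 in [135, 171] is false
  enrolling site ∈ {A, B, D}: B is in the set → true
  prior myocardial infarction: no → false
  HbA1c ≤ 10.7%: 11.1 ≤ 10.7 is false
  informed consent signed: no → false
  systolic BP < 135 mmHg: 93 < 135 is true
  age between 45 years and 46 years: 82 in [45, 46] is false
  eGFR ≤ 95 mL/min: 30 ≤ 95 is true
Combine:
[1.1.1.2] false → false (antecedent false ⇒ implication holds) = true
[1.1.1.3] true AND false = false
[1.1.1] false AND true AND false = false
[1.1] NOT false = true
[1] NOT true = false
[2.2] false OR true = true
[2.3] false OR true = true
[2] true OR true OR true = true
[3.1.2] false OR false = false
[3.1] false AND false = false
[3.2.1] true AND false AND true = false
[3.2] NOT false = true
[3] false OR true = true
[root] false OR true OR true = true
Overall: true → enrolled

Enrolled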